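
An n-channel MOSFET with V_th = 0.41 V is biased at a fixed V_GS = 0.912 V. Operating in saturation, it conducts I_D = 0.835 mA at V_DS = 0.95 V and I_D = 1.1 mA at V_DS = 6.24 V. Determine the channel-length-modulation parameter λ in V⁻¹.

λ = 0.0636 V⁻¹

With V_GS fixed, I_D ∝ (1 + λ V_DS) in saturation, so I_D2/I_D1 = (1 + λ V_DS2)/(1 + λ V_DS1).
1.1/0.835 = 1.317 = (1 + 6.24 λ)/(1 + 0.95 λ).
Solving: λ (I_D1 V_DS2 − I_D2 V_DS1) = I_D2 − I_D1, so λ = (1.1 − 0.835) / (0.835 × 6.24 − 1.1 × 0.95) = 0.265 / 4.17 = 0.0636 V⁻¹.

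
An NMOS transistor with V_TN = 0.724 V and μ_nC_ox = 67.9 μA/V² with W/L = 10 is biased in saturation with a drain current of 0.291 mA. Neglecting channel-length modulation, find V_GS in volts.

V_GS = 1.65 V

k_n = μ_nC_ox · (W/L) = 0.679 mA/V².
In saturation I_D = ½ k_n (V_GS − V_TN)², so V_GS − V_TN = √(2 I_D / k_n) = √(2 × 0.291 / 0.679) = 0.926 V.
V_GS = 0.724 + 0.926 = 1.65 V.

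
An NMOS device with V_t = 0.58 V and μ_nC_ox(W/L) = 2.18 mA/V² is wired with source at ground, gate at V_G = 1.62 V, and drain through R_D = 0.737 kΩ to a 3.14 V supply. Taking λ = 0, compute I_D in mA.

V_GS = V_G = 1.62 V, so V_ov = 1.62 − 0.58 = 1.04 V.
Assume saturation: I_D = ½ k_n V_ov² = 0.5 × 2.18 × 1.04² = 1.18 mA, giving V_DS = V_DD − I_D R_D = 3.14 − 1.18 × 0.737 = 2.27 V.
V_DS = 2.27 V ≥ V_ov = 1.04 V, confirming saturation.

I_D = 1.18 mA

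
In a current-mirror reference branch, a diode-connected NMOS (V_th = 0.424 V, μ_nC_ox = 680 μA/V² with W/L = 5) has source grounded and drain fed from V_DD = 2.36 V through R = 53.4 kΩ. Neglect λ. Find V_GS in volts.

With gate tied to drain, V_GS = V_DS ≥ V_GS − V_th, so the device is in saturation.
k_n = μ_nC_ox · (W/L) = 3.4 mA/V².
KCL at the drain: ½ k_n (V_GS − V_th)² = (V_DD − V_GS)/R.
Let x = V_GS − 0.424. Then 90.8 x² + x − 1.936 = 0, giving x = 0.141 V (positive root), so V_GS = 0.565 V.
I_D = (V_DD − V_GS)/R = (2.36 − 0.565) / 53.4 = 0.0336 mA.

V_GS = 0.565 V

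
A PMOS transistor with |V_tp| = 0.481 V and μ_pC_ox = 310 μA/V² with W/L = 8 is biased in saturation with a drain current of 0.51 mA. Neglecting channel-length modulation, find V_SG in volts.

k_p = μ_pC_ox · (W/L) = 2.48 mA/V².
In saturation I_D = ½ k_p (V_SG − |V_tp|)², so V_SG − |V_tp| = √(2 I_D / k_p) = √(2 × 0.51 / 2.48) = 0.641 V.
V_SG = 0.481 + 0.641 = 1.12 V.

V_SG = 1.12 V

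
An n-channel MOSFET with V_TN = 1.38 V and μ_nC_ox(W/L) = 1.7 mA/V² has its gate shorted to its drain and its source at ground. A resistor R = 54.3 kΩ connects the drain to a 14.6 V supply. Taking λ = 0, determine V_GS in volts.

With gate tied to drain, V_GS = V_DS ≥ V_GS − V_TN, so the device is in saturation.
KCL at the drain: ½ k_n (V_GS − V_TN)² = (V_DD − V_GS)/R.
Let x = V_GS − 1.38. Then 46.2 x² + x − 13.22 = 0, giving x = 0.524 V (positive root), so V_GS = 1.9 V.
I_D = (V_DD − V_GS)/R = (14.6 − 1.9) / 54.3 = 0.234 mA.

V_GS = 1.90 V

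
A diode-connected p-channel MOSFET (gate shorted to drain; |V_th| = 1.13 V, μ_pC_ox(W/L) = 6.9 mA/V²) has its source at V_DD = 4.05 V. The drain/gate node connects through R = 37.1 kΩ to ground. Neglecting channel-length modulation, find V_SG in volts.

V_SG = 1.28 V

With gate tied to drain, V_SG = V_SD ≥ V_SG − |V_th|, so the device is in saturation.
KCL at the drain: ½ k_p (V_SG − |V_th|)² = (V_DD − V_SG)/R.
Let x = V_SG − 1.13. Then 128 x² + x − 2.92 = 0, giving x = 0.147 V (positive root), so V_SG = 1.28 V.
I_D = (V_DD − V_SG)/R = (4.05 − 1.28) / 37.1 = 0.0747 mA.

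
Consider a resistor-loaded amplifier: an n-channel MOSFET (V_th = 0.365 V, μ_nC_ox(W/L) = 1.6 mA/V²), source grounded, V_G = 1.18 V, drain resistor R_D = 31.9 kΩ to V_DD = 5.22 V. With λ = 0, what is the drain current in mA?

I_D = 0.159 mA

V_GS = V_G = 1.18 V, so V_ov = 1.18 − 0.365 = 0.815 V.
Assume saturation: I_D = ½ k_n V_ov² = 0.5 × 1.6 × 0.815² = 0.531 mA, giving V_DS = V_DD − I_D R_D = 5.22 − 0.531 × 31.9 = -11.7 V.
But -11.7 V < V_ov = 0.815 V, so the device is actually in triode.
In triode I_D = k_n[V_ov V_DS − ½ V_DS²] and I_D = (V_DD − V_DS)/R_D. Equating: 25.5 V_DS² − 42.6 V_DS + 5.22 = 0, giving V_DS = 0.133 V (the root below V_ov).
I_D = (5.22 − 0.133) / 31.9 = 0.159 mA.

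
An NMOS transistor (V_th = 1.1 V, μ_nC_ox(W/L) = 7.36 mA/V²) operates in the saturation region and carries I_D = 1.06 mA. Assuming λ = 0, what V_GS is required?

In saturation I_D = ½ k_n (V_GS − V_th)², so V_GS − V_th = √(2 I_D / k_n) = √(2 × 1.06 / 7.36) = 0.537 V.
V_GS = 1.1 + 0.537 = 1.64 V.

V_GS = 1.64 V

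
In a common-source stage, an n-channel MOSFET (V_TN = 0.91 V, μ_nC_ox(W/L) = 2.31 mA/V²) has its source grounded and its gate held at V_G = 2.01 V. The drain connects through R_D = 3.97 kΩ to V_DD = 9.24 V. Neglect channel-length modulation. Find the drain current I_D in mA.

V_GS = V_G = 2.01 V, so V_ov = 2.01 − 0.91 = 1.1 V.
Assume saturation: I_D = ½ k_n V_ov² = 0.5 × 2.31 × 1.1² = 1.4 mA, giving V_DS = V_DD − I_D R_D = 9.24 − 1.4 × 3.97 = 3.69 V.
V_DS = 3.69 V ≥ V_ov = 1.1 V, confirming saturation.

I_D = 1.40 mA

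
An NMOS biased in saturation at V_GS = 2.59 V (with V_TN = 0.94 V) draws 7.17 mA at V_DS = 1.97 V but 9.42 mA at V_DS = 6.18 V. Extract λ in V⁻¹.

With V_GS fixed, I_D ∝ (1 + λ V_DS) in saturation, so I_D2/I_D1 = (1 + λ V_DS2)/(1 + λ V_DS1).
9.42/7.17 = 1.314 = (1 + 6.18 λ)/(1 + 1.97 λ).
Solving: λ (I_D1 V_DS2 − I_D2 V_DS1) = I_D2 − I_D1, so λ = (9.42 − 7.17) / (7.17 × 6.18 − 9.42 × 1.97) = 2.25 / 25.8 = 0.0874 V⁻¹.

λ = 0.0874 V⁻¹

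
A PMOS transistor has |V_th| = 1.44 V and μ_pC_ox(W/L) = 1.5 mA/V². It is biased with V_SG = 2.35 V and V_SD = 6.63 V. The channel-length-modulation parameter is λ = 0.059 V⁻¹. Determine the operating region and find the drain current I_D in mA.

Saturation; I_D = 0.864 mA

V_ov = V_SG − |V_th| = 2.35 − 1.44 = 0.91 V.
Since V_SD = 6.63 V ≥ V_ov = 0.91 V, the device is in saturation.
I_D = ½ k_p V_ov² (1 + λ V_SD) = 0.5 × 1.5 × 0.91² × (1 + 0.059 × 6.63) = 0.864 mA.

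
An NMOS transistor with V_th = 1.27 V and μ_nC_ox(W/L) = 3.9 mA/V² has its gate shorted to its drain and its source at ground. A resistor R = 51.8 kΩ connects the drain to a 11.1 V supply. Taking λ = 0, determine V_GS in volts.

V_GS = 1.58 V

With gate tied to drain, V_GS = V_DS ≥ V_GS − V_th, so the device is in saturation.
KCL at the drain: ½ k_n (V_GS − V_th)² = (V_DD − V_GS)/R.
Let x = V_GS − 1.27. Then 101 x² + x − 9.83 = 0, giving x = 0.307 V (positive root), so V_GS = 1.58 V.
I_D = (V_DD − V_GS)/R = (11.1 − 1.58) / 51.8 = 0.184 mA.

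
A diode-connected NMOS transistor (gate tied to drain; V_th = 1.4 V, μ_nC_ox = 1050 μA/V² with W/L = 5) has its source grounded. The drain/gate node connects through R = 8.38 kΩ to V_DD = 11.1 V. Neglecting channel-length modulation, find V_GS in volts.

With gate tied to drain, V_GS = V_DS ≥ V_GS − V_th, so the device is in saturation.
k_n = μ_nC_ox · (W/L) = 5.25 mA/V².
KCL at the drain: ½ k_n (V_GS − V_th)² = (V_DD − V_GS)/R.
Let x = V_GS − 1.4. Then 22 x² + x − 9.7 = 0, giving x = 0.642 V (positive root), so V_GS = 2.04 V.
I_D = (V_DD − V_GS)/R = (11.1 − 2.04) / 8.38 = 1.08 mA.

V_GS = 2.04 V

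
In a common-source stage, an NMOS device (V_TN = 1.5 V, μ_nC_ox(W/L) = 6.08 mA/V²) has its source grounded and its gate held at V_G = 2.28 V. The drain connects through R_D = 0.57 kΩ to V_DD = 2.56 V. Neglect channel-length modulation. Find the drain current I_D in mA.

V_GS = V_G = 2.28 V, so V_ov = 2.28 − 1.5 = 0.78 V.
Assume saturation: I_D = ½ k_n V_ov² = 0.5 × 6.08 × 0.78² = 1.85 mA, giving V_DS = V_DD − I_D R_D = 2.56 − 1.85 × 0.57 = 1.51 V.
V_DS = 1.51 V ≥ V_ov = 0.78 V, confirming saturation.

I_D = 1.85 mA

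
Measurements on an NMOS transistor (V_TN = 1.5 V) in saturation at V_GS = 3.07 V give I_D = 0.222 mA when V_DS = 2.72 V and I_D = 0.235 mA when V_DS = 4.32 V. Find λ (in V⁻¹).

λ = 0.0406 V⁻¹

With V_GS fixed, I_D ∝ (1 + λ V_DS) in saturation, so I_D2/I_D1 = (1 + λ V_DS2)/(1 + λ V_DS1).
0.235/0.222 = 1.059 = (1 + 4.32 λ)/(1 + 2.72 λ).
Solving: λ (I_D1 V_DS2 − I_D2 V_DS1) = I_D2 − I_D1, so λ = (0.235 − 0.222) / (0.222 × 4.32 − 0.235 × 2.72) = 0.013 / 0.32 = 0.0406 V⁻¹.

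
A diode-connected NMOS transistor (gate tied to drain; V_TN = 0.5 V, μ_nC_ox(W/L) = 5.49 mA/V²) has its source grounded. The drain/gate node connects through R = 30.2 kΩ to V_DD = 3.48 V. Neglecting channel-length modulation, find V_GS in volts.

V_GS = 0.684 V

With gate tied to drain, V_GS = V_DS ≥ V_GS − V_TN, so the device is in saturation.
KCL at the drain: ½ k_n (V_GS − V_TN)² = (V_DD − V_GS)/R.
Let x = V_GS − 0.5. Then 82.9 x² + x − 2.98 = 0, giving x = 0.184 V (positive root), so V_GS = 0.684 V.
I_D = (V_DD − V_GS)/R = (3.48 − 0.684) / 30.2 = 0.0926 mA.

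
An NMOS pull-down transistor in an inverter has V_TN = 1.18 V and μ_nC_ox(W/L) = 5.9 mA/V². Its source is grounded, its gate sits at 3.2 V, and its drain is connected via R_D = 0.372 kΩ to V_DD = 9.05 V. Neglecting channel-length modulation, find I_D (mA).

I_D = 12.0 mA

V_GS = V_G = 3.2 V, so V_ov = 3.2 − 1.18 = 2.02 V.
Assume saturation: I_D = ½ k_n V_ov² = 0.5 × 5.9 × 2.02² = 12 mA, giving V_DS = V_DD − I_D R_D = 9.05 − 12 × 0.372 = 4.57 V.
V_DS = 4.57 V ≥ V_ov = 2.02 V, confirming saturation.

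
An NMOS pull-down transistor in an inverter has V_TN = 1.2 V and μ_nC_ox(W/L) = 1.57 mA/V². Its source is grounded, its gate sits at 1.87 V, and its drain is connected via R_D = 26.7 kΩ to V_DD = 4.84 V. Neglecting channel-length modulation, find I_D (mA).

V_GS = V_G = 1.87 V, so V_ov = 1.87 − 1.2 = 0.67 V.
Assume saturation: I_D = ½ k_n V_ov² = 0.5 × 1.57 × 0.67² = 0.352 mA, giving V_DS = V_DD − I_D R_D = 4.84 − 0.352 × 26.7 = -4.57 V.
But -4.57 V < V_ov = 0.67 V, so the device is actually in triode.
In triode I_D = k_n[V_ov V_DS − ½ V_DS²] and I_D = (V_DD − V_DS)/R_D. Equating: 21 V_DS² − 29.09 V_DS + 4.84 = 0, giving V_DS = 0.193 V (the root below V_ov).
I_D = (4.84 − 0.193) / 26.7 = 0.174 mA.

I_D = 0.174 mA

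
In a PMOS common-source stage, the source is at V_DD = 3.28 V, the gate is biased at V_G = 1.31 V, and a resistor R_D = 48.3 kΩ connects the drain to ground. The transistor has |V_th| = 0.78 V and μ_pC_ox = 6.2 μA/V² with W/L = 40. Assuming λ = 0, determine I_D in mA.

I_D = 0.0630 mA

V_SG = V_DD − V_G = 3.28 − 1.31 = 1.97 V, so V_ov = 1.97 − 0.78 = 1.19 V.
k_p = μ_pC_ox · (W/L) = 0.248 mA/V².
Assume saturation: I_D = ½ k_p V_ov² = 0.5 × 0.248 × 1.19² = 0.176 mA, giving V_SD = V_DD − I_D R_D = 3.28 − 0.176 × 48.3 = -5.2 V.
But -5.2 V < V_ov = 1.19 V, so the device is actually in triode.
In triode I_D = k_p[V_ov V_SD − ½ V_SD²] and I_D = (V_DD − V_SD)/R_D. Equating: 5.99 V_SD² − 15.25 V_SD + 3.28 = 0, giving V_SD = 0.237 V (the root below V_ov).
I_D = (3.28 − 0.237) / 48.3 = 0.063 mA.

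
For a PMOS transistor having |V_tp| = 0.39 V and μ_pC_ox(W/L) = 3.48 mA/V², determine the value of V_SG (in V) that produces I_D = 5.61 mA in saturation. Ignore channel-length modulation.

V_SG = 2.19 V

In saturation I_D = ½ k_p (V_SG − |V_tp|)², so V_SG − |V_tp| = √(2 I_D / k_p) = √(2 × 5.61 / 3.48) = 1.8 V.
V_SG = 0.39 + 1.8 = 2.19 V.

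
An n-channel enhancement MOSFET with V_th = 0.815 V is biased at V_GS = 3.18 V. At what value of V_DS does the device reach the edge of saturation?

V_DS,sat = 2.37 V

The boundary between triode and saturation is V_DS = V_GS − V_th = V_ov.
V_ov = 3.18 − 0.815 = 2.37 V.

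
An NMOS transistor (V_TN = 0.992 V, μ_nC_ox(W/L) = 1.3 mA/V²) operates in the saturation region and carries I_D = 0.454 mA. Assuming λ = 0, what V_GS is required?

V_GS = 1.83 V

In saturation I_D = ½ k_n (V_GS − V_TN)², so V_GS − V_TN = √(2 I_D / k_n) = √(2 × 0.454 / 1.3) = 0.836 V.
V_GS = 0.992 + 0.836 = 1.83 V.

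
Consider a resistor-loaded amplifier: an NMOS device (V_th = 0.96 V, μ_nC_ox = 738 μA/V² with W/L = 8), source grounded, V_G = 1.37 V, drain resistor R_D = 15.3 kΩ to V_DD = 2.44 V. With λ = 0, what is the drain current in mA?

I_D = 0.155 mA

V_GS = V_G = 1.37 V, so V_ov = 1.37 − 0.96 = 0.41 V.
k_n = μ_nC_ox · (W/L) = 5.904 mA/V².
Assume saturation: I_D = ½ k_n V_ov² = 0.5 × 5.904 × 0.41² = 0.496 mA, giving V_DS = V_DD − I_D R_D = 2.44 − 0.496 × 15.3 = -5.15 V.
But -5.15 V < V_ov = 0.41 V, so the device is actually in triode.
In triode I_D = k_n[V_ov V_DS − ½ V_DS²] and I_D = (V_DD − V_DS)/R_D. Equating: 45.2 V_DS² − 38.04 V_DS + 2.44 = 0, giving V_DS = 0.07 V (the root below V_ov).
I_D = (2.44 − 0.07) / 15.3 = 0.155 mA.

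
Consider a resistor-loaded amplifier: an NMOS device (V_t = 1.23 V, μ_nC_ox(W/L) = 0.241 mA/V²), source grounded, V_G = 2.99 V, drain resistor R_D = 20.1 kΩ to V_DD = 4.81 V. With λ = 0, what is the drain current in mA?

I_D = 0.210 mA

V_GS = V_G = 2.99 V, so V_ov = 2.99 − 1.23 = 1.76 V.
Assume saturation: I_D = ½ k_n V_ov² = 0.5 × 0.241 × 1.76² = 0.373 mA, giving V_DS = V_DD − I_D R_D = 4.81 − 0.373 × 20.1 = -2.69 V.
But -2.69 V < V_ov = 1.76 V, so the device is actually in triode.
In triode I_D = k_n[V_ov V_DS − ½ V_DS²] and I_D = (V_DD − V_DS)/R_D. Equating: 2.42 V_DS² − 9.526 V_DS + 4.81 = 0, giving V_DS = 0.595 V (the root below V_ov).
I_D = (4.81 − 0.595) / 20.1 = 0.21 mA.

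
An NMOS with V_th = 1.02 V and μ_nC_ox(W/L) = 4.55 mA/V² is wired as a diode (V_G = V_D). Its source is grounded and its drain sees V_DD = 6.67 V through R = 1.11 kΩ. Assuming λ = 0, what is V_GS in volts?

V_GS = 2.33 V

With gate tied to drain, V_GS = V_DS ≥ V_GS − V_th, so the device is in saturation.
KCL at the drain: ½ k_n (V_GS − V_th)² = (V_DD − V_GS)/R.
Let x = V_GS − 1.02. Then 2.53 x² + x − 5.65 = 0, giving x = 1.31 V (positive root), so V_GS = 2.33 V.
I_D = (V_DD − V_GS)/R = (6.67 − 2.33) / 1.11 = 3.91 mA.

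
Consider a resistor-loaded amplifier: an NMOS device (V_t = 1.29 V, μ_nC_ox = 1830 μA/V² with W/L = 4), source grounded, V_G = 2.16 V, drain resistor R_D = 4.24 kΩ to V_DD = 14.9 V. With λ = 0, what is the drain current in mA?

V_GS = V_G = 2.16 V, so V_ov = 2.16 − 1.29 = 0.87 V.
k_n = μ_nC_ox · (W/L) = 7.32 mA/V².
Assume saturation: I_D = ½ k_n V_ov² = 0.5 × 7.32 × 0.87² = 2.77 mA, giving V_DS = V_DD − I_D R_D = 14.9 − 2.77 × 4.24 = 3.15 V.
V_DS = 3.15 V ≥ V_ov = 0.87 V, confirming saturation.

I_D = 2.77 mA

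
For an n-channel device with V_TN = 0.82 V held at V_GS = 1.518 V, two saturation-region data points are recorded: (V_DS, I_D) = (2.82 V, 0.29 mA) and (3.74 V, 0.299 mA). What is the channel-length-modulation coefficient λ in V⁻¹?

λ = 0.0373 V⁻¹

With V_GS fixed, I_D ∝ (1 + λ V_DS) in saturation, so I_D2/I_D1 = (1 + λ V_DS2)/(1 + λ V_DS1).
0.299/0.29 = 1.031 = (1 + 3.74 λ)/(1 + 2.82 λ).
Solving: λ (I_D1 V_DS2 − I_D2 V_DS1) = I_D2 − I_D1, so λ = (0.299 − 0.29) / (0.29 × 3.74 − 0.299 × 2.82) = 0.009 / 0.241 = 0.0373 V⁻¹.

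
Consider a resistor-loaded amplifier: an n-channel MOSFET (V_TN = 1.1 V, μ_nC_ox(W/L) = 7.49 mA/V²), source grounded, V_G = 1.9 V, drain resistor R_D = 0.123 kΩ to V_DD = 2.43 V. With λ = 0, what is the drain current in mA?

V_GS = V_G = 1.9 V, so V_ov = 1.9 − 1.1 = 0.8 V.
Assume saturation: I_D = ½ k_n V_ov² = 0.5 × 7.49 × 0.8² = 2.4 mA, giving V_DS = V_DD − I_D R_D = 2.43 − 2.4 × 0.123 = 2.14 V.
V_DS = 2.14 V ≥ V_ov = 0.8 V, confirming saturation.

I_D = 2.40 mA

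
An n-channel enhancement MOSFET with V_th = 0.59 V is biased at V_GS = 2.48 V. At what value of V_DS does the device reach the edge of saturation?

The boundary between triode and saturation is V_DS = V_GS − V_th = V_ov.
V_ov = 2.48 − 0.59 = 1.89 V.

V_DS,sat = 1.89 V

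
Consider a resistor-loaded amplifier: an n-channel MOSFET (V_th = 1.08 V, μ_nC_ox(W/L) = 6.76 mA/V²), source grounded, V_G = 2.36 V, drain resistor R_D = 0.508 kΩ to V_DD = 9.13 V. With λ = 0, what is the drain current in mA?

I_D = 5.54 mA

V_GS = V_G = 2.36 V, so V_ov = 2.36 − 1.08 = 1.28 V.
Assume saturation: I_D = ½ k_n V_ov² = 0.5 × 6.76 × 1.28² = 5.54 mA, giving V_DS = V_DD − I_D R_D = 9.13 − 5.54 × 0.508 = 6.32 V.
V_DS = 6.32 V ≥ V_ov = 1.28 V, confirming saturation.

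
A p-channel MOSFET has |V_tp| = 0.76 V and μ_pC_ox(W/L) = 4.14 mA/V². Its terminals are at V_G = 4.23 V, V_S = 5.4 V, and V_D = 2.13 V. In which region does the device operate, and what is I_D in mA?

Saturation; I_D = 0.348 mA

V_SG = V_S − V_G = 5.4 − 4.23 = 1.17 V; V_SD = V_S − V_D = 5.4 − 2.13 = 3.27 V.
V_ov = V_SG − |V_tp| = 1.17 − 0.76 = 0.41 V.
Since V_SD = 3.27 V ≥ V_ov = 0.41 V, the device is in saturation.
I_D = ½ k_p V_ov² = 0.5 × 4.14 × 0.41² = 0.348 mA.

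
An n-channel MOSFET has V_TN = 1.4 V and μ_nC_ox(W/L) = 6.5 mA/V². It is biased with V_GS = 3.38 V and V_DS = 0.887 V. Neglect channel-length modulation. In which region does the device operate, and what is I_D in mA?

V_ov = V_GS − V_TN = 3.38 − 1.4 = 1.98 V.
Since V_DS = 0.887 V < V_ov = 1.98 V, the device is in the triode region.
I_D = k_n [V_ov · V_DS − ½ V_DS²] = 6.5 × [1.98 × 0.887 − 0.5 × 0.887²] = 8.86 mA.

Triode; I_D = 8.86 mA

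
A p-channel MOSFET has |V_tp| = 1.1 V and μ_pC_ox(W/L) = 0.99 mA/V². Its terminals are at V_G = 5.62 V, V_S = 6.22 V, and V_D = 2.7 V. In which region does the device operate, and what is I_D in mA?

V_SG = V_S − V_G = 6.22 − 5.62 = 0.6 V; V_SD = V_S − V_D = 6.22 − 2.7 = 3.52 V.
V_SG = 0.6 V < |V_tp| = 1.1 V, so the transistor is in cutoff.

Cutoff; I_D = 0 mA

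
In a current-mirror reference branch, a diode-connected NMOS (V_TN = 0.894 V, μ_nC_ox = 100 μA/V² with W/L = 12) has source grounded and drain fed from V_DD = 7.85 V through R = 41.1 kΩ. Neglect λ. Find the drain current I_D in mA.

With gate tied to drain, V_GS = V_DS ≥ V_GS − V_TN, so the device is in saturation.
k_n = μ_nC_ox · (W/L) = 1.2 mA/V².
KCL at the drain: ½ k_n (V_GS − V_TN)² = (V_DD − V_GS)/R.
Let x = V_GS − 0.894. Then 24.7 x² + x − 6.956 = 0, giving x = 0.511 V (positive root), so V_GS = 1.41 V.
I_D = (V_DD − V_GS)/R = (7.85 − 1.41) / 41.1 = 0.157 mA.

I_D = 0.157 mA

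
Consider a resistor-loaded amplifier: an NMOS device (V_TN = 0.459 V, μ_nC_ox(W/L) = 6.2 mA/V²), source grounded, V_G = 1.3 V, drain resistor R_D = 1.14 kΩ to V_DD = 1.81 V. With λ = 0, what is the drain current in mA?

I_D = 1.32 mA

V_GS = V_G = 1.3 V, so V_ov = 1.3 − 0.459 = 0.841 V.
Assume saturation: I_D = ½ k_n V_ov² = 0.5 × 6.2 × 0.841² = 2.19 mA, giving V_DS = V_DD − I_D R_D = 1.81 − 2.19 × 1.14 = -0.69 V.
But -0.69 V < V_ov = 0.841 V, so the device is actually in triode.
In triode I_D = k_n[V_ov V_DS − ½ V_DS²] and I_D = (V_DD − V_DS)/R_D. Equating: 3.53 V_DS² − 6.944 V_DS + 1.81 = 0, giving V_DS = 0.309 V (the root below V_ov).
I_D = (1.81 − 0.309) / 1.14 = 1.32 mA.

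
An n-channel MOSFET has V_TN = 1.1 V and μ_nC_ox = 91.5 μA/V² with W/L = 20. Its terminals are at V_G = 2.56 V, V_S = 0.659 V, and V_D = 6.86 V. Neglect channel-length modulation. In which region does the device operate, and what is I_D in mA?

V_GS = V_G − V_S = 2.56 − 0.659 = 1.9 V; V_DS = V_D − V_S = 6.86 − 0.659 = 6.2 V.
k_n = μ_nC_ox · (W/L) = 1.83 mA/V².
V_ov = V_GS − V_TN = 1.9 − 1.1 = 0.801 V.
Since V_DS = 6.2 V ≥ V_ov = 0.801 V, the device is in saturation.
I_D = ½ k_n V_ov² = 0.5 × 1.83 × 0.801² = 0.587 mA.

Saturation; I_D = 0.587 mA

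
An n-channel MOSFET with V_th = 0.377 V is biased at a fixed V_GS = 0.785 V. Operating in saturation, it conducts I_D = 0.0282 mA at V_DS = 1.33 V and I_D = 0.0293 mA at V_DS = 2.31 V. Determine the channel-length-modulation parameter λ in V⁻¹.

λ = 0.0420 V⁻¹

With V_GS fixed, I_D ∝ (1 + λ V_DS) in saturation, so I_D2/I_D1 = (1 + λ V_DS2)/(1 + λ V_DS1).
0.0293/0.0282 = 1.039 = (1 + 2.31 λ)/(1 + 1.33 λ).
Solving: λ (I_D1 V_DS2 − I_D2 V_DS1) = I_D2 − I_D1, so λ = (0.0293 − 0.0282) / (0.0282 × 2.31 − 0.0293 × 1.33) = 0.0011 / 0.0262 = 0.042 V⁻¹.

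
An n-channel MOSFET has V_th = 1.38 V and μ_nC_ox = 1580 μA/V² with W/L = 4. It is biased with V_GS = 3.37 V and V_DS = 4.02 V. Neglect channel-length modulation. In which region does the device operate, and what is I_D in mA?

k_n = μ_nC_ox · (W/L) = 6.32 mA/V².
V_ov = V_GS − V_th = 3.37 − 1.38 = 1.99 V.
Since V_DS = 4.02 V ≥ V_ov = 1.99 V, the device is in saturation.
I_D = ½ k_n V_ov² = 0.5 × 6.32 × 1.99² = 12.5 mA.

Saturation; I_D = 12.5 mA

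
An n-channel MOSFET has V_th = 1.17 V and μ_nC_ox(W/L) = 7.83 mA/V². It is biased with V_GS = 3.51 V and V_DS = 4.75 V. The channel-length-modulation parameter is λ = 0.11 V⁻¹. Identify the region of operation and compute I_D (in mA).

Saturation; I_D = 32.6 mA

V_ov = V_GS − V_th = 3.51 − 1.17 = 2.34 V.
Since V_DS = 4.75 V ≥ V_ov = 2.34 V, the device is in saturation.
I_D = ½ k_n V_ov² (1 + λ V_DS) = 0.5 × 7.83 × 2.34² × (1 + 0.11 × 4.75) = 32.6 mA.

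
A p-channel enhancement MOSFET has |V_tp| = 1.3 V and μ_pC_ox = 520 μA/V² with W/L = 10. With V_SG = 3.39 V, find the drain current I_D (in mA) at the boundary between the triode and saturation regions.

At the boundary V_SD = V_ov = V_SG − |V_tp| = 3.39 − 1.3 = 2.09 V.
k_p = μ_pC_ox · (W/L) = 5.2 mA/V².
I_D = ½ k_p V_ov² = 0.5 × 5.2 × 2.09² = 11.4 mA.

I_D = 11.4 mA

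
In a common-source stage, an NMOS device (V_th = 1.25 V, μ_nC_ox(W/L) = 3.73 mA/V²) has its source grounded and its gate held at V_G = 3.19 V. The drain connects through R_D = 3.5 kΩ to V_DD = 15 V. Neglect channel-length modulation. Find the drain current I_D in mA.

I_D = 4.09 mA

V_GS = V_G = 3.19 V, so V_ov = 3.19 − 1.25 = 1.94 V.
Assume saturation: I_D = ½ k_n V_ov² = 0.5 × 3.73 × 1.94² = 7.02 mA, giving V_DS = V_DD − I_D R_D = 15 − 7.02 × 3.5 = -9.57 V.
But -9.57 V < V_ov = 1.94 V, so the device is actually in triode.
In triode I_D = k_n[V_ov V_DS − ½ V_DS²] and I_D = (V_DD − V_DS)/R_D. Equating: 6.53 V_DS² − 26.33 V_DS + 15 = 0, giving V_DS = 0.687 V (the root below V_ov).
I_D = (15 − 0.687) / 3.5 = 4.09 mA.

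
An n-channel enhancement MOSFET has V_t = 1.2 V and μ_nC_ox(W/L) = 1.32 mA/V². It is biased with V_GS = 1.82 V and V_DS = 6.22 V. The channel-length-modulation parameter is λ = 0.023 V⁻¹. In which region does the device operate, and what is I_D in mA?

V_ov = V_GS − V_t = 1.82 − 1.2 = 0.62 V.
Since V_DS = 6.22 V ≥ V_ov = 0.62 V, the device is in saturation.
I_D = ½ k_n V_ov² (1 + λ V_DS) = 0.5 × 1.32 × 0.62² × (1 + 0.023 × 6.22) = 0.29 mA.

Saturation; I_D = 0.290 mA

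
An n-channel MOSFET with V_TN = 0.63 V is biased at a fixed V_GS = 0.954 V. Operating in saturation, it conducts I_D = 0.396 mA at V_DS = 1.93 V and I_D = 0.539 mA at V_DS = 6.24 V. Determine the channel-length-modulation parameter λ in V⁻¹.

λ = 0.0999 V⁻¹

With V_GS fixed, I_D ∝ (1 + λ V_DS) in saturation, so I_D2/I_D1 = (1 + λ V_DS2)/(1 + λ V_DS1).
0.539/0.396 = 1.361 = (1 + 6.24 λ)/(1 + 1.93 λ).
Solving: λ (I_D1 V_DS2 − I_D2 V_DS1) = I_D2 − I_D1, so λ = (0.539 − 0.396) / (0.396 × 6.24 − 0.539 × 1.93) = 0.143 / 1.43 = 0.0999 V⁻¹.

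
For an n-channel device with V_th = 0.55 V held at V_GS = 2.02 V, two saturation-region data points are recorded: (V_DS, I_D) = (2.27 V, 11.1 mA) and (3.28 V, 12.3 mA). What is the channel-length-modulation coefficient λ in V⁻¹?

With V_GS fixed, I_D ∝ (1 + λ V_DS) in saturation, so I_D2/I_D1 = (1 + λ V_DS2)/(1 + λ V_DS1).
12.3/11.1 = 1.108 = (1 + 3.28 λ)/(1 + 2.27 λ).
Solving: λ (I_D1 V_DS2 − I_D2 V_DS1) = I_D2 − I_D1, so λ = (12.3 − 11.1) / (11.1 × 3.28 − 12.3 × 2.27) = 1.2 / 8.49 = 0.141 V⁻¹.

λ = 0.141 V⁻¹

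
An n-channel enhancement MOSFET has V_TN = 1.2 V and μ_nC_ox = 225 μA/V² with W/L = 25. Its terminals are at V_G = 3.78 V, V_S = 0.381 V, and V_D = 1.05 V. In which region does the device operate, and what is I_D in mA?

V_GS = V_G − V_S = 3.78 − 0.381 = 3.4 V; V_DS = V_D − V_S = 1.05 − 0.381 = 0.669 V.
k_n = μ_nC_ox · (W/L) = 5.625 mA/V².
V_ov = V_GS − V_TN = 3.4 − 1.2 = 2.2 V.
Since V_DS = 0.669 V < V_ov = 2.2 V, the device is in the triode region.
I_D = k_n [V_ov · V_DS − ½ V_DS²] = 5.625 × [2.2 × 0.669 − 0.5 × 0.669²] = 7.02 mA.

Triode; I_D = 7.02 mA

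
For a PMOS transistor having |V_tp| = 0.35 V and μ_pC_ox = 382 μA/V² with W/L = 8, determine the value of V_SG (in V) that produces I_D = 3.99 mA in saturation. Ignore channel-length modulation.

V_SG = 1.97 V

k_p = μ_pC_ox · (W/L) = 3.056 mA/V².
In saturation I_D = ½ k_p (V_SG − |V_tp|)², so V_SG − |V_tp| = √(2 I_D / k_p) = √(2 × 3.99 / 3.056) = 1.62 V.
V_SG = 0.35 + 1.62 = 1.97 V.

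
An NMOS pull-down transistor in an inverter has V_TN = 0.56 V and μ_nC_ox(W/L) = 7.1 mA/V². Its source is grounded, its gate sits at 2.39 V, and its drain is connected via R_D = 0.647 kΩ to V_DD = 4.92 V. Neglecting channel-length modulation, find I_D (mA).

I_D = 6.65 mA

V_GS = V_G = 2.39 V, so V_ov = 2.39 − 0.56 = 1.83 V.
Assume saturation: I_D = ½ k_n V_ov² = 0.5 × 7.1 × 1.83² = 11.9 mA, giving V_DS = V_DD − I_D R_D = 4.92 − 11.9 × 0.647 = -2.77 V.
But -2.77 V < V_ov = 1.83 V, so the device is actually in triode.
In triode I_D = k_n[V_ov V_DS − ½ V_DS²] and I_D = (V_DD − V_DS)/R_D. Equating: 2.3 V_DS² − 9.406 V_DS + 4.92 = 0, giving V_DS = 0.616 V (the root below V_ov).
I_D = (4.92 − 0.616) / 0.647 = 6.65 mA.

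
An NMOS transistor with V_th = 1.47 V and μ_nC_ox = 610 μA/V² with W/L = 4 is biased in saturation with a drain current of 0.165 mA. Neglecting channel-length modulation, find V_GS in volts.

V_GS = 1.84 V

k_n = μ_nC_ox · (W/L) = 2.44 mA/V².
In saturation I_D = ½ k_n (V_GS − V_th)², so V_GS − V_th = √(2 I_D / k_n) = √(2 × 0.165 / 2.44) = 0.368 V.
V_GS = 1.47 + 0.368 = 1.84 V.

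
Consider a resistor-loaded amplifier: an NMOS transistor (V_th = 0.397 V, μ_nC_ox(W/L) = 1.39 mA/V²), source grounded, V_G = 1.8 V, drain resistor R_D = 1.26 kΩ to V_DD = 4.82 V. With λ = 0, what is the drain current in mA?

I_D = 1.37 mA

V_GS = V_G = 1.8 V, so V_ov = 1.8 − 0.397 = 1.4 V.
Assume saturation: I_D = ½ k_n V_ov² = 0.5 × 1.39 × 1.4² = 1.37 mA, giving V_DS = V_DD − I_D R_D = 4.82 − 1.37 × 1.26 = 3.1 V.
V_DS = 3.1 V ≥ V_ov = 1.4 V, confirming saturation.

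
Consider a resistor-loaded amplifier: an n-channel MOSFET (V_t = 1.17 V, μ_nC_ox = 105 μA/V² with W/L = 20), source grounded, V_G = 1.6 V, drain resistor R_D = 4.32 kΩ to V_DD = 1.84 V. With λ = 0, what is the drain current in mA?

I_D = 0.194 mA

V_GS = V_G = 1.6 V, so V_ov = 1.6 − 1.17 = 0.43 V.
k_n = μ_nC_ox · (W/L) = 2.1 mA/V².
Assume saturation: I_D = ½ k_n V_ov² = 0.5 × 2.1 × 0.43² = 0.194 mA, giving V_DS = V_DD − I_D R_D = 1.84 − 0.194 × 4.32 = 1 V.
V_DS = 1 V ≥ V_ov = 0.43 V, confirming saturation.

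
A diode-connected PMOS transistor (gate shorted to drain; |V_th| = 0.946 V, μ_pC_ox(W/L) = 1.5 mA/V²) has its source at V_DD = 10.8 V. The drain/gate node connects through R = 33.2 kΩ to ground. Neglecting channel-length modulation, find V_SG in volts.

With gate tied to drain, V_SG = V_SD ≥ V_SG − |V_th|, so the device is in saturation.
KCL at the drain: ½ k_p (V_SG − |V_th|)² = (V_DD − V_SG)/R.
Let x = V_SG − 0.946. Then 24.9 x² + x − 9.854 = 0, giving x = 0.609 V (positive root), so V_SG = 1.56 V.
I_D = (V_DD − V_SG)/R = (10.8 − 1.56) / 33.2 = 0.278 mA.

V_SG = 1.56 V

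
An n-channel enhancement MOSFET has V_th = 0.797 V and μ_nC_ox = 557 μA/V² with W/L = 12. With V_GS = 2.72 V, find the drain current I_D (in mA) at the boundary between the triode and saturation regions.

I_D = 12.4 mA

At the boundary V_DS = V_ov = V_GS − V_th = 2.72 − 0.797 = 1.92 V.
k_n = μ_nC_ox · (W/L) = 6.684 mA/V².
I_D = ½ k_n V_ov² = 0.5 × 6.684 × 1.92² = 12.4 mA.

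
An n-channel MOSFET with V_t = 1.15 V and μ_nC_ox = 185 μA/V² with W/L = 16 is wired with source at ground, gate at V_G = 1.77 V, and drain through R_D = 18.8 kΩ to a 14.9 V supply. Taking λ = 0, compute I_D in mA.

I_D = 0.569 mA

V_GS = V_G = 1.77 V, so V_ov = 1.77 − 1.15 = 0.62 V.
k_n = μ_nC_ox · (W/L) = 2.96 mA/V².
Assume saturation: I_D = ½ k_n V_ov² = 0.5 × 2.96 × 0.62² = 0.569 mA, giving V_DS = V_DD − I_D R_D = 14.9 − 0.569 × 18.8 = 4.2 V.
V_DS = 4.2 V ≥ V_ov = 0.62 V, confirming saturation.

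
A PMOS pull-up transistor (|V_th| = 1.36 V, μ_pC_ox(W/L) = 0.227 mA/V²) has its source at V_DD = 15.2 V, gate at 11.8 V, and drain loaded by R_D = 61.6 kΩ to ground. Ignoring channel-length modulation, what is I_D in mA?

I_D = 0.237 mA

V_SG = V_DD − V_G = 15.2 − 11.8 = 3.4 V, so V_ov = 3.4 − 1.36 = 2.04 V.
Assume saturation: I_D = ½ k_p V_ov² = 0.5 × 0.227 × 2.04² = 0.472 mA, giving V_SD = V_DD − I_D R_D = 15.2 − 0.472 × 61.6 = -13.9 V.
But -13.9 V < V_ov = 2.04 V, so the device is actually in triode.
In triode I_D = k_p[V_ov V_SD − ½ V_SD²] and I_D = (V_DD − V_SD)/R_D. Equating: 6.99 V_SD² − 29.53 V_SD + 15.2 = 0, giving V_SD = 0.6 V (the root below V_ov).
I_D = (15.2 − 0.6) / 61.6 = 0.237 mA.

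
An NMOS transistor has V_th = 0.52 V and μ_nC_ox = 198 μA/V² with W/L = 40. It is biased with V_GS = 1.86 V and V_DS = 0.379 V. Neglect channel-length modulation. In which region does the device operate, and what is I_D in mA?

Triode; I_D = 3.45 mA

k_n = μ_nC_ox · (W/L) = 7.92 mA/V².
V_ov = V_GS − V_th = 1.86 − 0.52 = 1.34 V.
Since V_DS = 0.379 V < V_ov = 1.34 V, the device is in the triode region.
I_D = k_n [V_ov · V_DS − ½ V_DS²] = 7.92 × [1.34 × 0.379 − 0.5 × 0.379²] = 3.45 mA.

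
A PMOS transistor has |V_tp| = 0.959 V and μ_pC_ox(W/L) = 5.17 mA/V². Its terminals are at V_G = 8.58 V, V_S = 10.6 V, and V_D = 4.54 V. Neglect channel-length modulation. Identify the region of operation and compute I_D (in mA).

V_SG = V_S − V_G = 10.6 − 8.58 = 2.02 V; V_SD = V_S − V_D = 10.6 − 4.54 = 6.06 V.
V_ov = V_SG − |V_tp| = 2.02 − 0.959 = 1.06 V.
Since V_SD = 6.06 V ≥ V_ov = 1.06 V, the device is in saturation.
I_D = ½ k_p V_ov² = 0.5 × 5.17 × 1.06² = 2.91 mA.

Saturation; I_D = 2.91 mA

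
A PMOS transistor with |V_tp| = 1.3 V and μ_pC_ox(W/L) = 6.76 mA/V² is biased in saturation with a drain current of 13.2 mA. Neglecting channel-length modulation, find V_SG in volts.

V_SG = 3.28 V

In saturation I_D = ½ k_p (V_SG − |V_tp|)², so V_SG − |V_tp| = √(2 I_D / k_p) = √(2 × 13.2 / 6.76) = 1.98 V.
V_SG = 1.3 + 1.98 = 3.28 V.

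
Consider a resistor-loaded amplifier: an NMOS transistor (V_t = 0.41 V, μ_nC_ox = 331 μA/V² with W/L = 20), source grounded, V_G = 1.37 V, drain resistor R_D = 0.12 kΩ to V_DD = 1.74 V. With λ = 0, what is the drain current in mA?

V_GS = V_G = 1.37 V, so V_ov = 1.37 − 0.41 = 0.96 V.
k_n = μ_nC_ox · (W/L) = 6.62 mA/V².
Assume saturation: I_D = ½ k_n V_ov² = 0.5 × 6.62 × 0.96² = 3.05 mA, giving V_DS = V_DD − I_D R_D = 1.74 − 3.05 × 0.12 = 1.37 V.
V_DS = 1.37 V ≥ V_ov = 0.96 V, confirming saturation.

I_D = 3.05 mA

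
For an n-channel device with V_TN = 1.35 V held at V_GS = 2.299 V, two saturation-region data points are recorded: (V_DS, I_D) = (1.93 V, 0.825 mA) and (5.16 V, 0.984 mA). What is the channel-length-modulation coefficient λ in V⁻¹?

λ = 0.0674 V⁻¹

With V_GS fixed, I_D ∝ (1 + λ V_DS) in saturation, so I_D2/I_D1 = (1 + λ V_DS2)/(1 + λ V_DS1).
0.984/0.825 = 1.193 = (1 + 5.16 λ)/(1 + 1.93 λ).
Solving: λ (I_D1 V_DS2 − I_D2 V_DS1) = I_D2 − I_D1, so λ = (0.984 − 0.825) / (0.825 × 5.16 − 0.984 × 1.93) = 0.159 / 2.36 = 0.0674 V⁻¹.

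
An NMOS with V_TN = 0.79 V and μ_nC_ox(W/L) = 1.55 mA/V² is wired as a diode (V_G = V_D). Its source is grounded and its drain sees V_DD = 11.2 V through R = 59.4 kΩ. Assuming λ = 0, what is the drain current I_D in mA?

I_D = 0.167 mA

With gate tied to drain, V_GS = V_DS ≥ V_GS − V_TN, so the device is in saturation.
KCL at the drain: ½ k_n (V_GS − V_TN)² = (V_DD − V_GS)/R.
Let x = V_GS − 0.79. Then 46 x² + x − 10.41 = 0, giving x = 0.465 V (positive root), so V_GS = 1.25 V.
I_D = (V_DD − V_GS)/R = (11.2 − 1.25) / 59.4 = 0.167 mA.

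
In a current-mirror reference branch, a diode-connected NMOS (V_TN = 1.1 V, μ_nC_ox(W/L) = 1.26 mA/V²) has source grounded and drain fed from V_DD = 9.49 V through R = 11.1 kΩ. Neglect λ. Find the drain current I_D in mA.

With gate tied to drain, V_GS = V_DS ≥ V_GS − V_TN, so the device is in saturation.
KCL at the drain: ½ k_n (V_GS − V_TN)² = (V_DD − V_GS)/R.
Let x = V_GS − 1.1. Then 6.99 x² + x − 8.39 = 0, giving x = 1.03 V (positive root), so V_GS = 2.13 V.
I_D = (V_DD − V_GS)/R = (9.49 − 2.13) / 11.1 = 0.663 mA.

I_D = 0.663 mA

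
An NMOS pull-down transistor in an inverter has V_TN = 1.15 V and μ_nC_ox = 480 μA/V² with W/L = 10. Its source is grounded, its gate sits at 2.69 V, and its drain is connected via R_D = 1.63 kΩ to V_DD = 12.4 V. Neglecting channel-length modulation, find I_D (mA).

I_D = 5.69 mA

V_GS = V_G = 2.69 V, so V_ov = 2.69 − 1.15 = 1.54 V.
k_n = μ_nC_ox · (W/L) = 4.8 mA/V².
Assume saturation: I_D = ½ k_n V_ov² = 0.5 × 4.8 × 1.54² = 5.69 mA, giving V_DS = V_DD − I_D R_D = 12.4 − 5.69 × 1.63 = 3.12 V.
V_DS = 3.12 V ≥ V_ov = 1.54 V, confirming saturation.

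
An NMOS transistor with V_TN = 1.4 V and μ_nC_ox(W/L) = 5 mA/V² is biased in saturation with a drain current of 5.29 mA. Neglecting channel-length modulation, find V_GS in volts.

V_GS = 2.85 V

In saturation I_D = ½ k_n (V_GS − V_TN)², so V_GS − V_TN = √(2 I_D / k_n) = √(2 × 5.29 / 5) = 1.45 V.
V_GS = 1.4 + 1.45 = 2.85 V.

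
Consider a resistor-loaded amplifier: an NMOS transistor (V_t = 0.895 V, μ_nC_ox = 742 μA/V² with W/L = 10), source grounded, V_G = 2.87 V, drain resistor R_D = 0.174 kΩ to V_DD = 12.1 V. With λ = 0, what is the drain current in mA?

V_GS = V_G = 2.87 V, so V_ov = 2.87 − 0.895 = 1.98 V.
k_n = μ_nC_ox · (W/L) = 7.42 mA/V².
Assume saturation: I_D = ½ k_n V_ov² = 0.5 × 7.42 × 1.98² = 14.5 mA, giving V_DS = V_DD − I_D R_D = 12.1 − 14.5 × 0.174 = 9.58 V.
V_DS = 9.58 V ≥ V_ov = 1.98 V, confirming saturation.

I_D = 14.5 mA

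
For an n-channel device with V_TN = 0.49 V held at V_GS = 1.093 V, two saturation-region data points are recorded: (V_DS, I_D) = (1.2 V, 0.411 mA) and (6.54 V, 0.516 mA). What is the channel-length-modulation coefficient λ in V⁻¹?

With V_GS fixed, I_D ∝ (1 + λ V_DS) in saturation, so I_D2/I_D1 = (1 + λ V_DS2)/(1 + λ V_DS1).
0.516/0.411 = 1.255 = (1 + 6.54 λ)/(1 + 1.2 λ).
Solving: λ (I_D1 V_DS2 − I_D2 V_DS1) = I_D2 − I_D1, so λ = (0.516 − 0.411) / (0.411 × 6.54 − 0.516 × 1.2) = 0.105 / 2.07 = 0.0508 V⁻¹.

λ = 0.0508 V⁻¹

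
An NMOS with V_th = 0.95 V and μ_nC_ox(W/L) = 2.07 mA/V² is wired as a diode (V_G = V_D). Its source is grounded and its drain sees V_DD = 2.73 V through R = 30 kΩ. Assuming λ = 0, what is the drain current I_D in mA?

I_D = 0.0519 mA

With gate tied to drain, V_GS = V_DS ≥ V_GS − V_th, so the device is in saturation.
KCL at the drain: ½ k_n (V_GS − V_th)² = (V_DD − V_GS)/R.
Let x = V_GS − 0.95. Then 31 x² + x − 1.78 = 0, giving x = 0.224 V (positive root), so V_GS = 1.17 V.
I_D = (V_DD − V_GS)/R = (2.73 − 1.17) / 30 = 0.0519 mA.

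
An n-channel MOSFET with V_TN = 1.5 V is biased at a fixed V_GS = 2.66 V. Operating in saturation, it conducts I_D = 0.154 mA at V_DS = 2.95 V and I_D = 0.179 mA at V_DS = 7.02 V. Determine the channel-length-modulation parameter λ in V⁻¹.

With V_GS fixed, I_D ∝ (1 + λ V_DS) in saturation, so I_D2/I_D1 = (1 + λ V_DS2)/(1 + λ V_DS1).
0.179/0.154 = 1.162 = (1 + 7.02 λ)/(1 + 2.95 λ).
Solving: λ (I_D1 V_DS2 − I_D2 V_DS1) = I_D2 − I_D1, so λ = (0.179 − 0.154) / (0.154 × 7.02 − 0.179 × 2.95) = 0.025 / 0.553 = 0.0452 V⁻¹.

λ = 0.0452 V⁻¹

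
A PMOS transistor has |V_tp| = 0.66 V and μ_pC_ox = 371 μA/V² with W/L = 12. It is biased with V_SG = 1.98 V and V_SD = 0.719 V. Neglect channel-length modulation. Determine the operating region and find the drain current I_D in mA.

Triode; I_D = 3.07 mA

k_p = μ_pC_ox · (W/L) = 4.452 mA/V².
V_ov = V_SG − |V_tp| = 1.98 − 0.66 = 1.32 V.
Since V_SD = 0.719 V < V_ov = 1.32 V, the device is in the triode region.
I_D = k_p [V_ov · V_SD − ½ V_SD²] = 4.452 × [1.32 × 0.719 − 0.5 × 0.719²] = 3.07 mA.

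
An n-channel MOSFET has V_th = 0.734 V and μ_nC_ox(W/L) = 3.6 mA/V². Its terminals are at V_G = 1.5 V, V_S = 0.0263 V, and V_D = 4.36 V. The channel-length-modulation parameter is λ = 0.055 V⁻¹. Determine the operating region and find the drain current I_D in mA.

Saturation; I_D = 1.22 mA

V_GS = V_G − V_S = 1.5 − 0.0263 = 1.47 V; V_DS = V_D − V_S = 4.36 − 0.0263 = 4.33 V.
V_ov = V_GS − V_th = 1.47 − 0.734 = 0.74 V.
Since V_DS = 4.33 V ≥ V_ov = 0.74 V, the device is in saturation.
I_D = ½ k_n V_ov² (1 + λ V_DS) = 0.5 × 3.6 × 0.74² × (1 + 0.055 × 4.33) = 1.22 mA.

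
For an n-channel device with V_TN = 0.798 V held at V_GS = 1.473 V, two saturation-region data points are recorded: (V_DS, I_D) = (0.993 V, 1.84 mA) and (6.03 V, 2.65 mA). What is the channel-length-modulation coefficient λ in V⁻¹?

λ = 0.0957 V⁻¹

With V_GS fixed, I_D ∝ (1 + λ V_DS) in saturation, so I_D2/I_D1 = (1 + λ V_DS2)/(1 + λ V_DS1).
2.65/1.84 = 1.44 = (1 + 6.03 λ)/(1 + 0.993 λ).
Solving: λ (I_D1 V_DS2 − I_D2 V_DS1) = I_D2 − I_D1, so λ = (2.65 − 1.84) / (1.84 × 6.03 − 2.65 × 0.993) = 0.81 / 8.46 = 0.0957 V⁻¹.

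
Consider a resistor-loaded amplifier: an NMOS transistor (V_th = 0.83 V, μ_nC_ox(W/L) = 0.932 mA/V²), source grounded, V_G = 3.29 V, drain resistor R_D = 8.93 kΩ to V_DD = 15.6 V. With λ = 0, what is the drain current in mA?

I_D = 1.65 mA

V_GS = V_G = 3.29 V, so V_ov = 3.29 − 0.83 = 2.46 V.
Assume saturation: I_D = ½ k_n V_ov² = 0.5 × 0.932 × 2.46² = 2.82 mA, giving V_DS = V_DD − I_D R_D = 15.6 − 2.82 × 8.93 = -9.58 V.
But -9.58 V < V_ov = 2.46 V, so the device is actually in triode.
In triode I_D = k_n[V_ov V_DS − ½ V_DS²] and I_D = (V_DD − V_DS)/R_D. Equating: 4.16 V_DS² − 21.47 V_DS + 15.6 = 0, giving V_DS = 0.875 V (the root below V_ov).
I_D = (15.6 − 0.875) / 8.93 = 1.65 mA.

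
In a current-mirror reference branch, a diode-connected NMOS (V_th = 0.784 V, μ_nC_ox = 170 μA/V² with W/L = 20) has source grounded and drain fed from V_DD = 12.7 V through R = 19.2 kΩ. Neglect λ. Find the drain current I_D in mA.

With gate tied to drain, V_GS = V_DS ≥ V_GS − V_th, so the device is in saturation.
k_n = μ_nC_ox · (W/L) = 3.4 mA/V².
KCL at the drain: ½ k_n (V_GS − V_th)² = (V_DD − V_GS)/R.
Let x = V_GS − 0.784. Then 32.6 x² + x − 11.92 = 0, giving x = 0.589 V (positive root), so V_GS = 1.37 V.
I_D = (V_DD − V_GS)/R = (12.7 − 1.37) / 19.2 = 0.59 mA.

I_D = 0.590 mA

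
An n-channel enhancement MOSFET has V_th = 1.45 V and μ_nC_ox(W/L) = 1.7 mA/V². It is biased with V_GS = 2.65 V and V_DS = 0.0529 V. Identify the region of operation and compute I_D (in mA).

V_ov = V_GS − V_th = 2.65 − 1.45 = 1.2 V.
Since V_DS = 0.0529 V < V_ov = 1.2 V, the device is in the triode region.
I_D = k_n [V_ov · V_DS − ½ V_DS²] = 1.7 × [1.2 × 0.0529 − 0.5 × 0.0529²] = 0.106 mA.

Triode; I_D = 0.106 mA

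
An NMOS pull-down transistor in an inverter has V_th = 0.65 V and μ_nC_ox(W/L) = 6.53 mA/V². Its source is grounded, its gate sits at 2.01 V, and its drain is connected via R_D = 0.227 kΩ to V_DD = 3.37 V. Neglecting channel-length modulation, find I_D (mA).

I_D = 6.04 mA

V_GS = V_G = 2.01 V, so V_ov = 2.01 − 0.65 = 1.36 V.
Assume saturation: I_D = ½ k_n V_ov² = 0.5 × 6.53 × 1.36² = 6.04 mA, giving V_DS = V_DD − I_D R_D = 3.37 − 6.04 × 0.227 = 2 V.
V_DS = 2 V ≥ V_ov = 1.36 V, confirming saturation.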